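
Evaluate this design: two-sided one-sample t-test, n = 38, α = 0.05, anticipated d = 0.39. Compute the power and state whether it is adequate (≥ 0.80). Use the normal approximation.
Power ≈ 0.67; the study is underpowered (power < 0.80)

Power calculation (one-sample t-test, normal approximation):
z_β = d · √n - z_{α/2}
z_β = 0.39 · √38 - 1.960
z_β = 0.39 · 6.164 - 1.960
z_β = 0.444

Power = Φ(z_β) = Φ(0.444) ≈ 0.672

Effect size d = 0.39 is small by Cohen's convention (0.2/0.5/0.8).

Threshold: power ≥ 0.80 is conventionally adequate.
Power ≈ 0.67 → the study is underpowered (power < 0.80).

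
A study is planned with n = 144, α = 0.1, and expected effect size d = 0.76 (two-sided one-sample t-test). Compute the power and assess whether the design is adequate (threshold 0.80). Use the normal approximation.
Power ≈ 1.00; the study is adequately powered (power ≥ 0.80)

Power calculation (one-sample t-test, normal approximation):
z_β = d · √n - z_{α/2}
z_β = 0.76 · √144 - 1.645
z_β = 0.76 · 12.000 - 1.645
z_β = 7.475

Power = Φ(z_β) = Φ(7.475) ≈ 1.000

Effect size d = 0.76 is medium by Cohen's convention (0.2/0.5/0.8).

Threshold: power ≥ 0.80 is conventionally adequate.
Power ≈ 1.00 → the study is adequately powered (power ≥ 0.80).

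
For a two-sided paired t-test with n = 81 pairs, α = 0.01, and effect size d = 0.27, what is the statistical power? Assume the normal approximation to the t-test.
Power ≈ 0.44

Power calculation (paired t-test, normal approximation):
z_β = d · √n - z_{α/2}
z_β = 0.27 · √81 - 2.576
z_β = 0.27 · 9.000 - 2.576
z_β = -0.146

Power = Φ(z_β) = Φ(-0.146) ≈ 0.442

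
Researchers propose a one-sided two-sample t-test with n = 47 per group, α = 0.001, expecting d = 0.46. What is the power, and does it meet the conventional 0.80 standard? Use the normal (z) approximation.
Power ≈ 0.19; the study is underpowered (power < 0.80)

Power calculation (two-sample t-test, normal approximation):
z_β = d · √(n/2) - z_α
z_β = 0.46 · √(47/2) - 3.090
z_β = 0.46 · 4.848 - 3.090
z_β = -0.860

Power = Φ(z_β) = Φ(-0.860) ≈ 0.195

Effect size d = 0.46 is small by Cohen's convention (0.2/0.5/0.8).

Threshold: power ≥ 0.80 is conventionally adequate.
Power ≈ 0.19 → the study is underpowered (power < 0.80).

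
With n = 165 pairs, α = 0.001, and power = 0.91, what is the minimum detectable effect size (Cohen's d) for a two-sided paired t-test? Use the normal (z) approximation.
d ≈ 0.36

Minimum detectable effect (paired t-test, normal approximation):
d = (z_{α/2} + z_β) / √n
d = (3.291 + 1.341) / √165
d = 4.631 / 12.845
d ≈ 0.36

By Cohen's convention (0.2 small / 0.5 medium / 0.8 large): small effect.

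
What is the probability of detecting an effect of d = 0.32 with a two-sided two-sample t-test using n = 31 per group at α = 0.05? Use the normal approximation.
Power ≈ 0.24

Power calculation (two-sample t-test, normal approximation):
z_β = d · √(n/2) - z_{α/2}
z_β = 0.32 · √(31/2) - 1.960
z_β = 0.32 · 3.937 - 1.960
z_β = -0.700

Power = Φ(z_β) = Φ(-0.700) ≈ 0.242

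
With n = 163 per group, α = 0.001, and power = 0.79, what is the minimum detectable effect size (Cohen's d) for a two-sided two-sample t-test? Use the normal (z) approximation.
d ≈ 0.45

Minimum detectable effect (two-sample t-test, normal approximation):
d = (z_{α/2} + z_β) / √(n/2)
d = (3.291 + 0.806) / √(163/2)
d = 4.097 / 9.028
d ≈ 0.45

By Cohen's convention (0.2 small / 0.5 medium / 0.8 large): small effect.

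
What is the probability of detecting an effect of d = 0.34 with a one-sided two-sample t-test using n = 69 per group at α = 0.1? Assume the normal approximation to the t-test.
Power ≈ 0.76

Power calculation (two-sample t-test, normal approximation):
z_β = d · √(n/2) - z_α
z_β = 0.34 · √(69/2) - 1.282
z_β = 0.34 · 5.874 - 1.282
z_β = 0.715

Power = Φ(z_β) = Φ(0.715) ≈ 0.763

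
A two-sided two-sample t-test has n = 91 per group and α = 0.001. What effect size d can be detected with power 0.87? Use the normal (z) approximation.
d ≈ 0.65

Minimum detectable effect (two-sample t-test, normal approximation):
d = (z_{α/2} + z_β) / √(n/2)
d = (3.291 + 1.126) / √(91/2)
d = 4.417 / 6.745
d ≈ 0.65

By Cohen's convention (0.2 small / 0.5 medium / 0.8 large): medium effect.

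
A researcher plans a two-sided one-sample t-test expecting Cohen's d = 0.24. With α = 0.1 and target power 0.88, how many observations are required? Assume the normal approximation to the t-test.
n = 139

Sample size formula (one-sample t-test, normal approximation):
n = ((z_{α/2} + z_β) / d)²

z_{α/2} = 1.645 (for α = 0.1, two-sided)
z_β = 1.175 (for power = 0.88)
d = 0.24

n = ((1.645 + 1.175) / 0.24)²
n = (11.750)²
n ≈ 138.06
Round up to the next whole number: n = 139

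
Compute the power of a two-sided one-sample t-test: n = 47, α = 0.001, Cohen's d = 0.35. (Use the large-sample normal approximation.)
Power ≈ 0.19

Power calculation (one-sample t-test, normal approximation):
z_β = d · √n - z_{α/2}
z_β = 0.35 · √47 - 3.291
z_β = 0.35 · 6.856 - 3.291
z_β = -0.891

Power = Φ(z_β) = Φ(-0.891) ≈ 0.186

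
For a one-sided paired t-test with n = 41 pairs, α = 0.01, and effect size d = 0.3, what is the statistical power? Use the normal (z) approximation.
Power ≈ 0.34

Power calculation (paired t-test, normal approximation):
z_β = d · √n - z_α
z_β = 0.3 · √41 - 2.326
z_β = 0.3 · 6.403 - 2.326
z_β = -0.405

Power = Φ(z_β) = Φ(-0.405) ≈ 0.343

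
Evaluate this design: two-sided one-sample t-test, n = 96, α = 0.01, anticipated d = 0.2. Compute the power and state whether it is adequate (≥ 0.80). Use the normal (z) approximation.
Power ≈ 0.27; the study is underpowered (power < 0.80)

Power calculation (one-sample t-test, normal approximation):
z_β = d · √n - z_{α/2}
z_β = 0.2 · √96 - 2.576
z_β = 0.2 · 9.798 - 2.576
z_β = -0.616

Power = Φ(z_β) = Φ(-0.616) ≈ 0.269

Effect size d = 0.2 is small by Cohen's convention (0.2/0.5/0.8).

Threshold: power ≥ 0.80 is conventionally adequate.
Power ≈ 0.27 → the study is underpowered (power < 0.80).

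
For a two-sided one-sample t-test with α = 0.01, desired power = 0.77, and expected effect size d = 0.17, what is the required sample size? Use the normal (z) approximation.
n = 381

Sample size formula (one-sample t-test, normal approximation):
n = ((z_{α/2} + z_β) / d)²

z_{α/2} = 2.576 (for α = 0.01, two-sided)
z_β = 0.739 (for power = 0.77)
d = 0.17

n = ((2.576 + 0.739) / 0.17)²
n = (19.500)²
n ≈ 380.25
Round up to the next whole number: n = 381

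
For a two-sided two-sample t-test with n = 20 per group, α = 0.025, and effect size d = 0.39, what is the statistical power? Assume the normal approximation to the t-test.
Power ≈ 0.16

Power calculation (two-sample t-test, normal approximation):
z_β = d · √(n/2) - z_{α/2}
z_β = 0.39 · √(20/2) - 2.241
z_β = 0.39 · 3.162 - 2.241
z_β = -1.008

Power = Φ(z_β) = Φ(-1.008) ≈ 0.157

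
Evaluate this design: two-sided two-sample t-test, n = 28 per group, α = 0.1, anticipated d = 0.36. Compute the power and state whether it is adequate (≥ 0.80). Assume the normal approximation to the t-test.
Power ≈ 0.38; the study is underpowered (power < 0.80)

Power calculation (two-sample t-test, normal approximation):
z_β = d · √(n/2) - z_{α/2}
z_β = 0.36 · √(28/2) - 1.645
z_β = 0.36 · 3.742 - 1.645
z_β = -0.298

Power = Φ(z_β) = Φ(-0.298) ≈ 0.383

Effect size d = 0.36 is small by Cohen's convention (0.2/0.5/0.8).

Threshold: power ≥ 0.80 is conventionally adequate.
Power ≈ 0.38 → the study is underpowered (power < 0.80).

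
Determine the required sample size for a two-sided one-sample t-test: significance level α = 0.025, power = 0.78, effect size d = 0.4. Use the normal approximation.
n = 57

Sample size formula (one-sample t-test, normal approximation):
n = ((z_{α/2} + z_β) / d)²

z_{α/2} = 2.241 (for α = 0.025, two-sided)
z_β = 0.772 (for power = 0.78)
d = 0.4

n = ((2.241 + 0.772) / 0.4)²
n = (7.533)²
n ≈ 56.75
Round up to the next whole number: n = 57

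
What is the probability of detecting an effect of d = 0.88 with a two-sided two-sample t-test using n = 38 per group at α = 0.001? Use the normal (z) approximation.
Power ≈ 0.71

Power calculation (two-sample t-test, normal approximation):
z_β = d · √(n/2) - z_{α/2}
z_β = 0.88 · √(38/2) - 3.291
z_β = 0.88 · 4.359 - 3.291
z_β = 0.545

Power = Φ(z_β) = Φ(0.545) ≈ 0.707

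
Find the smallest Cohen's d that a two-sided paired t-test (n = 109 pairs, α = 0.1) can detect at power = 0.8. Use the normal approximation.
d ≈ 0.24

Minimum detectable effect (paired t-test, normal approximation):
d = (z_{α/2} + z_β) / √n
d = (1.645 + 0.842) / √109
d = 2.486 / 10.440
d ≈ 0.24

By Cohen's convention (0.2 small / 0.5 medium / 0.8 large): small effect.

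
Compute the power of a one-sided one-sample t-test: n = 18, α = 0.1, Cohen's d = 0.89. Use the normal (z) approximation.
Power ≈ 0.99

Power calculation (one-sample t-test, normal approximation):
z_β = d · √n - z_α
z_β = 0.89 · √18 - 1.282
z_β = 0.89 · 4.243 - 1.282
z_β = 2.494

Power = Φ(z_β) = Φ(2.494) ≈ 0.994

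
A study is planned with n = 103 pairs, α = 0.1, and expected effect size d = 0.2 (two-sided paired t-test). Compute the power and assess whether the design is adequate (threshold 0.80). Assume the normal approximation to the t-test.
Power ≈ 0.65; the study is underpowered (power < 0.80)

Power calculation (paired t-test, normal approximation):
z_β = d · √n - z_{α/2}
z_β = 0.2 · √103 - 1.645
z_β = 0.2 · 10.149 - 1.645
z_β = 0.385

Power = Φ(z_β) = Φ(0.385) ≈ 0.650

Effect size d = 0.2 is small by Cohen's convention (0.2/0.5/0.8).

Threshold: power ≥ 0.80 is conventionally adequate.
Power ≈ 0.65 → the study is underpowered (power < 0.80).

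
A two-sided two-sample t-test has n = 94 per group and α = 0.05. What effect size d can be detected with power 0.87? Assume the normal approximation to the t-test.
d ≈ 0.45

Minimum detectable effect (two-sample t-test, normal approximation):
d = (z_{α/2} + z_β) / √(n/2)
d = (1.960 + 1.126) / √(94/2)
d = 3.086 / 6.856
d ≈ 0.45

By Cohen's convention (0.2 small / 0.5 medium / 0.8 large): small effect.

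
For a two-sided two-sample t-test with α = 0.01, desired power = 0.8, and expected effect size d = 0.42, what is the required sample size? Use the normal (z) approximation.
n = 133 per group

Sample size formula (two-sample t-test, normal approximation):
n = 2 · ((z_{α/2} + z_β) / d)²

z_{α/2} = 2.576 (for α = 0.01, two-sided)
z_β = 0.842 (for power = 0.8)
d = 0.42

n = 2 · ((2.576 + 0.842) / 0.42)²
n = 2 · (8.138)²
n ≈ 132.45
Round up to the next whole number: n = 133 per group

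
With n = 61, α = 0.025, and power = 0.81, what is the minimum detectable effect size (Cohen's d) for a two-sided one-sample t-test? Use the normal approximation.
d ≈ 0.40

Minimum detectable effect (one-sample t-test, normal approximation):
d = (z_{α/2} + z_β) / √n
d = (2.241 + 0.878) / √61
d = 3.119 / 7.810
d ≈ 0.40

By Cohen's convention (0.2 small / 0.5 medium / 0.8 large): small effect.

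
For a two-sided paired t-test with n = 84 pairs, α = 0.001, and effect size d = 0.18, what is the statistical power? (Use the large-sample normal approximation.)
Power ≈ 0.05

Power calculation (paired t-test, normal approximation):
z_β = d · √n - z_{α/2}
z_β = 0.18 · √84 - 3.291
z_β = 0.18 · 9.165 - 3.291
z_β = -1.641

Power = Φ(z_β) = Φ(-1.641) ≈ 0.050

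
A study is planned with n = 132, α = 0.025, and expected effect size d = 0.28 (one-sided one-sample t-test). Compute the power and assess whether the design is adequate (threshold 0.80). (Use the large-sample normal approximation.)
Power ≈ 0.90; the study is adequately powered (power ≥ 0.80)

Power calculation (one-sample t-test, normal approximation):
z_β = d · √n - z_α
z_β = 0.28 · √132 - 1.960
z_β = 0.28 · 11.489 - 1.960
z_β = 1.257

Power = Φ(z_β) = Φ(1.257) ≈ 0.896

Effect size d = 0.28 is small by Cohen's convention (0.2/0.5/0.8).

Threshold: power ≥ 0.80 is conventionally adequate.
Power ≈ 0.90 → the study is adequately powered (power ≥ 0.80).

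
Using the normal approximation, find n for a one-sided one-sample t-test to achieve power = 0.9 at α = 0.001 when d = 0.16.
n = 747

Sample size formula (one-sample t-test, normal approximation):
n = ((z_α + z_β) / d)²

z_α = 3.090 (for α = 0.001, one-sided)
z_β = 1.282 (for power = 0.9)
d = 0.16

n = ((3.090 + 1.282) / 0.16)²
n = (27.325)²
n ≈ 746.66
Round up to the next whole number: n = 747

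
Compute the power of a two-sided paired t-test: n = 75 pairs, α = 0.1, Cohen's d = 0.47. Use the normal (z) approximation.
Power ≈ 0.99

Power calculation (paired t-test, normal approximation):
z_β = d · √n - z_{α/2}
z_β = 0.47 · √75 - 1.645
z_β = 0.47 · 8.660 - 1.645
z_β = 2.425

Power = Φ(z_β) = Φ(2.425) ≈ 0.992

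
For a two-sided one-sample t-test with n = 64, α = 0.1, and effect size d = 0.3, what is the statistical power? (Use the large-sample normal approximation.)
Power ≈ 0.77

Power calculation (one-sample t-test, normal approximation):
z_β = d · √n - z_{α/2}
z_β = 0.3 · √64 - 1.645
z_β = 0.3 · 8.000 - 1.645
z_β = 0.755

Power = Φ(z_β) = Φ(0.755) ≈ 0.775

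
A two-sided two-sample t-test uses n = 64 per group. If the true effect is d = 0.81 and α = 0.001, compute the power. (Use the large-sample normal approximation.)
Power ≈ 0.90

Power calculation (two-sample t-test, normal approximation):
z_β = d · √(n/2) - z_{α/2}
z_β = 0.81 · √(64/2) - 3.291
z_β = 0.81 · 5.657 - 3.291
z_β = 1.292

Power = Φ(z_β) = Φ(1.292) ≈ 0.902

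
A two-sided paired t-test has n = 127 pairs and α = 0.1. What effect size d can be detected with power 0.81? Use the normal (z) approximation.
d ≈ 0.22

Minimum detectable effect (paired t-test, normal approximation):
d = (z_{α/2} + z_β) / √n
d = (1.645 + 0.878) / √127
d = 2.523 / 11.269
d ≈ 0.22

By Cohen's convention (0.2 small / 0.5 medium / 0.8 large): small effect.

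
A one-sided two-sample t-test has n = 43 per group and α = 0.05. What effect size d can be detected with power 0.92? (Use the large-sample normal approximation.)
d ≈ 0.66

Minimum detectable effect (two-sample t-test, normal approximation):
d = (z_α + z_β) / √(n/2)
d = (1.645 + 1.405) / √(43/2)
d = 3.050 / 4.637
d ≈ 0.66

By Cohen's convention (0.2 small / 0.5 medium / 0.8 large): medium effect.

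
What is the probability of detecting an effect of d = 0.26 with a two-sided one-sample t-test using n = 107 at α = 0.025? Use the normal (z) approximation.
Power ≈ 0.67

Power calculation (one-sample t-test, normal approximation):
z_β = d · √n - z_{α/2}
z_β = 0.26 · √107 - 2.241
z_β = 0.26 · 10.344 - 2.241
z_β = 0.448

Power = Φ(z_β) = Φ(0.448) ≈ 0.673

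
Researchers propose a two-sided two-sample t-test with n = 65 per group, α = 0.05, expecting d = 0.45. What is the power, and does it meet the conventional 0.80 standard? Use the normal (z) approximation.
Power ≈ 0.73; the study is underpowered (power < 0.80)

Power calculation (two-sample t-test, normal approximation):
z_β = d · √(n/2) - z_{α/2}
z_β = 0.45 · √(65/2) - 1.960
z_β = 0.45 · 5.701 - 1.960
z_β = 0.605

Power = Φ(z_β) = Φ(0.605) ≈ 0.728

Effect size d = 0.45 is small by Cohen's convention (0.2/0.5/0.8).

Threshold: power ≥ 0.80 is conventionally adequate.
Power ≈ 0.73 → the study is underpowered (power < 0.80).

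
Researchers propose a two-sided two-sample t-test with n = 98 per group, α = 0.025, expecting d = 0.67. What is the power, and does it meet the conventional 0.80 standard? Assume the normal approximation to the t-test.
Power ≈ 0.99; the study is adequately powered (power ≥ 0.80)

Power calculation (two-sample t-test, normal approximation):
z_β = d · √(n/2) - z_{α/2}
z_β = 0.67 · √(98/2) - 2.241
z_β = 0.67 · 7.000 - 2.241
z_β = 2.449

Power = Φ(z_β) = Φ(2.449) ≈ 0.993

Effect size d = 0.67 is medium by Cohen's convention (0.2/0.5/0.8).

Threshold: power ≥ 0.80 is conventionally adequate.
Power ≈ 0.99 → the study is adequately powered (power ≥ 0.80).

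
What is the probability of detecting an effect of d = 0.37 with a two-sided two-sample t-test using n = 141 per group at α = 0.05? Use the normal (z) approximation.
Power ≈ 0.87

Power calculation (two-sample t-test, normal approximation):
z_β = d · √(n/2) - z_{α/2}
z_β = 0.37 · √(141/2) - 1.960
z_β = 0.37 · 8.396 - 1.960
z_β = 1.147

Power = Φ(z_β) = Φ(1.147) ≈ 0.874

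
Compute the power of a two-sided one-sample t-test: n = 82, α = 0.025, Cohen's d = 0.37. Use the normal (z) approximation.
Power ≈ 0.87

Power calculation (one-sample t-test, normal approximation):
z_β = d · √n - z_{α/2}
z_β = 0.37 · √82 - 2.241
z_β = 0.37 · 9.055 - 2.241
z_β = 1.109

Power = Φ(z_β) = Φ(1.109) ≈ 0.866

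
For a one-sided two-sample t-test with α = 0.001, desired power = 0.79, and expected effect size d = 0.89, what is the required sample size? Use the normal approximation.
n = 39 per group

Sample size formula (two-sample t-test, normal approximation):
n = 2 · ((z_α + z_β) / d)²

z_α = 3.090 (for α = 0.001, one-sided)
z_β = 0.806 (for power = 0.79)
d = 0.89

n = 2 · ((3.090 + 0.806) / 0.89)²
n = 2 · (4.378)²
n ≈ 38.33
Round up to the next whole number: n = 39 per group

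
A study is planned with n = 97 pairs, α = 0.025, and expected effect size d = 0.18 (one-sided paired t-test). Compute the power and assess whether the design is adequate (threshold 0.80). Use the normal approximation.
Power ≈ 0.43; the study is underpowered (power < 0.80)

Power calculation (paired t-test, normal approximation):
z_β = d · √n - z_α
z_β = 0.18 · √97 - 1.960
z_β = 0.18 · 9.849 - 1.960
z_β = -0.187

Power = Φ(z_β) = Φ(-0.187) ≈ 0.426

Effect size d = 0.18 is very small by Cohen's convention (0.2/0.5/0.8).

Threshold: power ≥ 0.80 is conventionally adequate.
Power ≈ 0.43 → the study is underpowered (power < 0.80).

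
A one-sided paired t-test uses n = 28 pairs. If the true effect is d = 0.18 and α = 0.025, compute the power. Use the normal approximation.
Power ≈ 0.16

Power calculation (paired t-test, normal approximation):
z_β = d · √n - z_α
z_β = 0.18 · √28 - 1.960
z_β = 0.18 · 5.292 - 1.960
z_β = -1.007

Power = Φ(z_β) = Φ(-1.007) ≈ 0.157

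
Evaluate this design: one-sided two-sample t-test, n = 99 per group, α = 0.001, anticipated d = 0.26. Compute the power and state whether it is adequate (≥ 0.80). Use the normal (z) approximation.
Power ≈ 0.10; the study is underpowered (power < 0.80)

Power calculation (two-sample t-test, normal approximation):
z_β = d · √(n/2) - z_α
z_β = 0.26 · √(99/2) - 3.090
z_β = 0.26 · 7.036 - 3.090
z_β = -1.261

Power = Φ(z_β) = Φ(-1.261) ≈ 0.104

Effect size d = 0.26 is small by Cohen's convention (0.2/0.5/0.8).

Threshold: power ≥ 0.80 is conventionally adequate.
Power ≈ 0.10 → the study is underpowered (power < 0.80).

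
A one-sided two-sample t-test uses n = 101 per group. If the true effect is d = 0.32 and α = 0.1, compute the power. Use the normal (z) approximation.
Power ≈ 0.84

Power calculation (two-sample t-test, normal approximation):
z_β = d · √(n/2) - z_α
z_β = 0.32 · √(101/2) - 1.282
z_β = 0.32 · 7.106 - 1.282
z_β = 0.992

Power = Φ(z_β) = Φ(0.992) ≈ 0.840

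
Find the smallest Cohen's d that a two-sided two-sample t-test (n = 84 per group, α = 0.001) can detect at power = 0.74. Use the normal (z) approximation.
d ≈ 0.61

Minimum detectable effect (two-sample t-test, normal approximation):
d = (z_{α/2} + z_β) / √(n/2)
d = (3.291 + 0.643) / √(84/2)
d = 3.934 / 6.481
d ≈ 0.61

By Cohen's convention (0.2 small / 0.5 medium / 0.8 large): medium effect.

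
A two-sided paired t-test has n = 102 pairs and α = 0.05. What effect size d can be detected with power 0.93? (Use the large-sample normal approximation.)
d ≈ 0.34

Minimum detectable effect (paired t-test, normal approximation):
d = (z_{α/2} + z_β) / √n
d = (1.960 + 1.476) / √102
d = 3.436 / 10.100
d ≈ 0.34

By Cohen's convention (0.2 small / 0.5 medium / 0.8 large): small effect.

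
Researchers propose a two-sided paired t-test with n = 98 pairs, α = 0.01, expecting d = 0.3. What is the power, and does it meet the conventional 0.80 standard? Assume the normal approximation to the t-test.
Power ≈ 0.65; the study is underpowered (power < 0.80)

Power calculation (paired t-test, normal approximation):
z_β = d · √n - z_{α/2}
z_β = 0.3 · √98 - 2.576
z_β = 0.3 · 9.899 - 2.576
z_β = 0.394

Power = Φ(z_β) = Φ(0.394) ≈ 0.653

Effect size d = 0.3 is small by Cohen's convention (0.2/0.5/0.8).

Threshold: power ≥ 0.80 is conventionally adequate.
Power ≈ 0.65 → the study is underpowered (power < 0.80).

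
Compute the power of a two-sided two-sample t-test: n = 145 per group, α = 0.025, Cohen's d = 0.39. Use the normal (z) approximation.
Power ≈ 0.86

Power calculation (two-sample t-test, normal approximation):
z_β = d · √(n/2) - z_{α/2}
z_β = 0.39 · √(145/2) - 2.241
z_β = 0.39 · 8.515 - 2.241
z_β = 1.079

Power = Φ(z_β) = Φ(1.079) ≈ 0.860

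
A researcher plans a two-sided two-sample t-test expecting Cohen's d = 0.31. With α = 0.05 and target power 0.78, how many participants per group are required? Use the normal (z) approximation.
n = 156 per group

Sample size formula (two-sample t-test, normal approximation):
n = 2 · ((z_{α/2} + z_β) / d)²

z_{α/2} = 1.960 (for α = 0.05, two-sided)
z_β = 0.772 (for power = 0.78)
d = 0.31

n = 2 · ((1.960 + 0.772) / 0.31)²
n = 2 · (8.813)²
n ≈ 155.34
Round up to the next whole number: n = 156 per group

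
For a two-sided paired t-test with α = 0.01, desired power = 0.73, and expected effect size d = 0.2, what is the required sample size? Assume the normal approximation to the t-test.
n = 255 pairs

Sample size formula (paired t-test, normal approximation):
n = ((z_{α/2} + z_β) / d)²

z_{α/2} = 2.576 (for α = 0.01, two-sided)
z_β = 0.613 (for power = 0.73)
d = 0.2

n = ((2.576 + 0.613) / 0.2)²
n = (15.945)²
n ≈ 254.24
Round up to the next whole number: n = 255 pairs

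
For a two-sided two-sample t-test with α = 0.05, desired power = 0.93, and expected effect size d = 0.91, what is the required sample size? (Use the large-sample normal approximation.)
n = 29 per group

Sample size formula (two-sample t-test, normal approximation):
n = 2 · ((z_{α/2} + z_β) / d)²

z_{α/2} = 1.960 (for α = 0.05, two-sided)
z_β = 1.476 (for power = 0.93)
d = 0.91

n = 2 · ((1.960 + 1.476) / 0.91)²
n = 2 · (3.776)²
n ≈ 28.52
Round up to the next whole number: n = 29 per group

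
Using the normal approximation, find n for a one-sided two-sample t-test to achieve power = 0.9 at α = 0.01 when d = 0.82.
n = 39 per group

Sample size formula (two-sample t-test, normal approximation):
n = 2 · ((z_α + z_β) / d)²

z_α = 2.326 (for α = 0.01, one-sided)
z_β = 1.282 (for power = 0.9)
d = 0.82

n = 2 · ((2.326 + 1.282) / 0.82)²
n = 2 · (4.400)²
n ≈ 38.72
Round up to the next whole number: n = 39 per group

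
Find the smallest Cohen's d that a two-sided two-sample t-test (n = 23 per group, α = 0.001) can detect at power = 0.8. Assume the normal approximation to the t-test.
d ≈ 1.22

Minimum detectable effect (two-sample t-test, normal approximation):
d = (z_{α/2} + z_β) / √(n/2)
d = (3.291 + 0.842) / √(23/2)
d = 4.132 / 3.391
d ≈ 1.22

By Cohen's convention (0.2 small / 0.5 medium / 0.8 large): large effect.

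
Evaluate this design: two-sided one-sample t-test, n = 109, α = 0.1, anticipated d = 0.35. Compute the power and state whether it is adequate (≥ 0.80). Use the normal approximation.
Power ≈ 0.98; the study is adequately powered (power ≥ 0.80)

Power calculation (one-sample t-test, normal approximation):
z_β = d · √n - z_{α/2}
z_β = 0.35 · √109 - 1.645
z_β = 0.35 · 10.440 - 1.645
z_β = 2.009

Power = Φ(z_β) = Φ(2.009) ≈ 0.978

Effect size d = 0.35 is small by Cohen's convention (0.2/0.5/0.8).

Threshold: power ≥ 0.80 is conventionally adequate.
Power ≈ 0.98 → the study is adequately powered (power ≥ 0.80).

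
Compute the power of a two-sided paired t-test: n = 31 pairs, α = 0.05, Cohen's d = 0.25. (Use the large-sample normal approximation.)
Power ≈ 0.29

Power calculation (paired t-test, normal approximation):
z_β = d · √n - z_{α/2}
z_β = 0.25 · √31 - 1.960
z_β = 0.25 · 5.568 - 1.960
z_β = -0.568

Power = Φ(z_β) = Φ(-0.568) ≈ 0.285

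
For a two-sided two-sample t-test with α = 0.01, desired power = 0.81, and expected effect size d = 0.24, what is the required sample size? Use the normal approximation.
n = 415 per group

Sample size formula (two-sample t-test, normal approximation):
n = 2 · ((z_{α/2} + z_β) / d)²

z_{α/2} = 2.576 (for α = 0.01, two-sided)
z_β = 0.878 (for power = 0.81)
d = 0.24

n = 2 · ((2.576 + 0.878) / 0.24)²
n = 2 · (14.392)²
n ≈ 414.26
Round up to the next whole number: n = 415 per group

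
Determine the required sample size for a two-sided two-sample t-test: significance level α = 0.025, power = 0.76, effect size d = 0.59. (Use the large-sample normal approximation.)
n = 50 per group

Sample size formula (two-sample t-test, normal approximation):
n = 2 · ((z_{α/2} + z_β) / d)²

z_{α/2} = 2.241 (for α = 0.025, two-sided)
z_β = 0.706 (for power = 0.76)
d = 0.59

n = 2 · ((2.241 + 0.706) / 0.59)²
n = 2 · (4.995)²
n ≈ 49.90
Round up to the next whole number: n = 50 per group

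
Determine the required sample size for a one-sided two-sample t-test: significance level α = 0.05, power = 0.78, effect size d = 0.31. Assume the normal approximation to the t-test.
n = 122 per group

Sample size formula (two-sample t-test, normal approximation):
n = 2 · ((z_α + z_β) / d)²

z_α = 1.645 (for α = 0.05, one-sided)
z_β = 0.772 (for power = 0.78)
d = 0.31

n = 2 · ((1.645 + 0.772) / 0.31)²
n = 2 · (7.797)²
n ≈ 121.59
Round up to the next whole number: n = 122 per group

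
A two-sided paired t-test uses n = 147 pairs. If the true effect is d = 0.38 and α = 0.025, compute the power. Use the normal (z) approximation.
Power ≈ 0.99

Power calculation (paired t-test, normal approximation):
z_β = d · √n - z_{α/2}
z_β = 0.38 · √147 - 2.241
z_β = 0.38 · 12.124 - 2.241
z_β = 2.366

Power = Φ(z_β) = Φ(2.366) ≈ 0.991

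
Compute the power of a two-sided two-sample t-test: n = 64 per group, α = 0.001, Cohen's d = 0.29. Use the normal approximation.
Power ≈ 0.05

Power calculation (two-sample t-test, normal approximation):
z_β = d · √(n/2) - z_{α/2}
z_β = 0.29 · √(64/2) - 3.291
z_β = 0.29 · 5.657 - 3.291
z_β = -1.650

Power = Φ(z_β) = Φ(-1.650) ≈ 0.049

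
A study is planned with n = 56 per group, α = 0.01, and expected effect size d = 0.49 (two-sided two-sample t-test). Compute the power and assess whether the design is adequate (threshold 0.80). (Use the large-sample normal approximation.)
Power ≈ 0.51; the study is underpowered (power < 0.80)

Power calculation (two-sample t-test, normal approximation):
z_β = d · √(n/2) - z_{α/2}
z_β = 0.49 · √(56/2) - 2.576
z_β = 0.49 · 5.292 - 2.576
z_β = 0.017

Power = Φ(z_β) = Φ(0.017) ≈ 0.507

Effect size d = 0.49 is small by Cohen's convention (0.2/0.5/0.8).

Threshold: power ≥ 0.80 is conventionally adequate.
Power ≈ 0.51 → the study is underpowered (power < 0.80).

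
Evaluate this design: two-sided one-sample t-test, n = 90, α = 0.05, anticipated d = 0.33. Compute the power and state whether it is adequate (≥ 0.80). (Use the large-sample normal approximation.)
Power ≈ 0.88; the study is adequately powered (power ≥ 0.80)

Power calculation (one-sample t-test, normal approximation):
z_β = d · √n - z_{α/2}
z_β = 0.33 · √90 - 1.960
z_β = 0.33 · 9.487 - 1.960
z_β = 1.171

Power = Φ(z_β) = Φ(1.171) ≈ 0.879

Effect size d = 0.33 is small by Cohen's convention (0.2/0.5/0.8).

Threshold: power ≥ 0.80 is conventionally adequate.
Power ≈ 0.88 → the study is adequately powered (power ≥ 0.80).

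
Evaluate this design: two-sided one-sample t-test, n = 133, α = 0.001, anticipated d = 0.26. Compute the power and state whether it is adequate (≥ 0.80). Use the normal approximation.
Power ≈ 0.39; the study is underpowered (power < 0.80)

Power calculation (one-sample t-test, normal approximation):
z_β = d · √n - z_{α/2}
z_β = 0.26 · √133 - 3.291
z_β = 0.26 · 11.533 - 3.291
z_β = -0.292

Power = Φ(z_β) = Φ(-0.292) ≈ 0.385

Effect size d = 0.26 is small by Cohen's convention (0.2/0.5/0.8).

Threshold: power ≥ 0.80 is conventionally adequate.
Power ≈ 0.39 → the study is underpowered (power < 0.80).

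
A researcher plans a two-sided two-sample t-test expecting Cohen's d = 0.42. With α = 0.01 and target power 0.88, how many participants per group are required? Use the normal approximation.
n = 160 per group

Sample size formula (two-sample t-test, normal approximation):
n = 2 · ((z_{α/2} + z_β) / d)²

z_{α/2} = 2.576 (for α = 0.01, two-sided)
z_β = 1.175 (for power = 0.88)
d = 0.42

n = 2 · ((2.576 + 1.175) / 0.42)²
n = 2 · (8.931)²
n ≈ 159.53
Round up to the next whole number: n = 160 per group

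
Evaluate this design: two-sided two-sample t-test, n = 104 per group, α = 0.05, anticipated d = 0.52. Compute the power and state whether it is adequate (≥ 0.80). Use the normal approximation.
Power ≈ 0.96; the study is adequately powered (power ≥ 0.80)

Power calculation (two-sample t-test, normal approximation):
z_β = d · √(n/2) - z_{α/2}
z_β = 0.52 · √(104/2) - 1.960
z_β = 0.52 · 7.211 - 1.960
z_β = 1.790

Power = Φ(z_β) = Φ(1.790) ≈ 0.963

Effect size d = 0.52 is medium by Cohen's convention (0.2/0.5/0.8).

Threshold: power ≥ 0.80 is conventionally adequate.
Power ≈ 0.96 → the study is adequately powered (power ≥ 0.80).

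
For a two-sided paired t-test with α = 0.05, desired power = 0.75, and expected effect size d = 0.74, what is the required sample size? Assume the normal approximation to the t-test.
n = 13 pairs

Sample size formula (paired t-test, normal approximation):
n = ((z_{α/2} + z_β) / d)²

z_{α/2} = 1.960 (for α = 0.05, two-sided)
z_β = 0.674 (for power = 0.75)
d = 0.74

n = ((1.960 + 0.674) / 0.74)²
n = (3.559)²
n ≈ 12.67
Round up to the next whole number: n = 13 pairs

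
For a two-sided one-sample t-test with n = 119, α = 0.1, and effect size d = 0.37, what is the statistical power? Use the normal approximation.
Power ≈ 0.99

Power calculation (one-sample t-test, normal approximation):
z_β = d · √n - z_{α/2}
z_β = 0.37 · √119 - 1.645
z_β = 0.37 · 10.909 - 1.645
z_β = 2.391

Power = Φ(z_β) = Φ(2.391) ≈ 0.992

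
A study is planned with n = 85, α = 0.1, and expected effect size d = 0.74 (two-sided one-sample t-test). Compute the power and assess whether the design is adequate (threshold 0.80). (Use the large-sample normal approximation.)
Power ≈ 1.00; the study is adequately powered (power ≥ 0.80)

Power calculation (one-sample t-test, normal approximation):
z_β = d · √n - z_{α/2}
z_β = 0.74 · √85 - 1.645
z_β = 0.74 · 9.220 - 1.645
z_β = 5.178

Power = Φ(z_β) = Φ(5.178) ≈ 1.000

Effect size d = 0.74 is medium by Cohen's convention (0.2/0.5/0.8).

Threshold: power ≥ 0.80 is conventionally adequate.
Power ≈ 1.00 → the study is adequately powered (power ≥ 0.80).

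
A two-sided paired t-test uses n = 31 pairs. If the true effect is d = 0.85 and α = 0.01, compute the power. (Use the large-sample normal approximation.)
Power ≈ 0.98

Power calculation (paired t-test, normal approximation):
z_β = d · √n - z_{α/2}
z_β = 0.85 · √31 - 2.576
z_β = 0.85 · 5.568 - 2.576
z_β = 2.157

Power = Φ(z_β) = Φ(2.157) ≈ 0.984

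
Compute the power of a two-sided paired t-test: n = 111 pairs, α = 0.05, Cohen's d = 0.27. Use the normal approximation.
Power ≈ 0.81

Power calculation (paired t-test, normal approximation):
z_β = d · √n - z_{α/2}
z_β = 0.27 · √111 - 1.960
z_β = 0.27 · 10.536 - 1.960
z_β = 0.885

Power = Φ(z_β) = Φ(0.885) ≈ 0.812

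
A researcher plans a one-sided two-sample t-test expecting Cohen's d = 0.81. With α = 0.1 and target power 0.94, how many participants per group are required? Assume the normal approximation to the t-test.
n = 25 per group

Sample size formula (two-sample t-test, normal approximation):
n = 2 · ((z_α + z_β) / d)²

z_α = 1.282 (for α = 0.1, one-sided)
z_β = 1.555 (for power = 0.94)
d = 0.81

n = 2 · ((1.282 + 1.555) / 0.81)²
n = 2 · (3.502)²
n ≈ 24.53
Round up to the next whole number: n = 25 per group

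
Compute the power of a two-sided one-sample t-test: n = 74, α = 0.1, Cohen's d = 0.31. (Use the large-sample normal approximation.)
Power ≈ 0.85

Power calculation (one-sample t-test, normal approximation):
z_β = d · √n - z_{α/2}
z_β = 0.31 · √74 - 1.645
z_β = 0.31 · 8.602 - 1.645
z_β = 1.022

Power = Φ(z_β) = Φ(1.022) ≈ 0.847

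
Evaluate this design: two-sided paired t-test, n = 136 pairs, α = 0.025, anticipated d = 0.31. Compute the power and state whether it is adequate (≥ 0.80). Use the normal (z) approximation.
Power ≈ 0.92; the study is adequately powered (power ≥ 0.80)

Power calculation (paired t-test, normal approximation):
z_β = d · √n - z_{α/2}
z_β = 0.31 · √136 - 2.241
z_β = 0.31 · 11.662 - 2.241
z_β = 1.374

Power = Φ(z_β) = Φ(1.374) ≈ 0.915

Effect size d = 0.31 is small by Cohen's convention (0.2/0.5/0.8).

Threshold: power ≥ 0.80 is conventionally adequate.
Power ≈ 0.92 → the study is adequately powered (power ≥ 0.80).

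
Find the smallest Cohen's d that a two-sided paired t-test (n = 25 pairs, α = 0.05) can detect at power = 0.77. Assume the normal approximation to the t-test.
d ≈ 0.54

Minimum detectable effect (paired t-test, normal approximation):
d = (z_{α/2} + z_β) / √n
d = (1.960 + 0.739) / √25
d = 2.699 / 5.000
d ≈ 0.54

By Cohen's convention (0.2 small / 0.5 medium / 0.8 large): medium effect.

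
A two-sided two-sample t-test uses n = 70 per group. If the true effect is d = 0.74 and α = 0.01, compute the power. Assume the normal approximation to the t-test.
Power ≈ 0.96

Power calculation (two-sample t-test, normal approximation):
z_β = d · √(n/2) - z_{α/2}
z_β = 0.74 · √(70/2) - 2.576
z_β = 0.74 · 5.916 - 2.576
z_β = 1.802

Power = Φ(z_β) = Φ(1.802) ≈ 0.964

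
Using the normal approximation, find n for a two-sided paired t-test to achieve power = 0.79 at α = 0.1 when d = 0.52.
n = 23 pairs

Sample size formula (paired t-test, normal approximation):
n = ((z_{α/2} + z_β) / d)²

z_{α/2} = 1.645 (for α = 0.1, two-sided)
z_β = 0.806 (for power = 0.79)
d = 0.52

n = ((1.645 + 0.806) / 0.52)²
n = (4.713)²
n ≈ 22.21
Round up to the next whole number: n = 23 pairs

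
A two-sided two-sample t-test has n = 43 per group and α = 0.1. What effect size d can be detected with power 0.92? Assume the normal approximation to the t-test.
d ≈ 0.66

Minimum detectable effect (two-sample t-test, normal approximation):
d = (z_{α/2} + z_β) / √(n/2)
d = (1.645 + 1.405) / √(43/2)
d = 3.050 / 4.637
d ≈ 0.66

By Cohen's convention (0.2 small / 0.5 medium / 0.8 large): medium effect.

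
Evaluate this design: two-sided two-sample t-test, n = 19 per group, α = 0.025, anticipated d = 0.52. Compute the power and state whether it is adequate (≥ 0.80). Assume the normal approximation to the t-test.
Power ≈ 0.26; the study is underpowered (power < 0.80)

Power calculation (two-sample t-test, normal approximation):
z_β = d · √(n/2) - z_{α/2}
z_β = 0.52 · √(19/2) - 2.241
z_β = 0.52 · 3.082 - 2.241
z_β = -0.639

Power = Φ(z_β) = Φ(-0.639) ≈ 0.262

Effect size d = 0.52 is medium by Cohen's convention (0.2/0.5/0.8).

Threshold: power ≥ 0.80 is conventionally adequate.
Power ≈ 0.26 → the study is underpowered (power < 0.80).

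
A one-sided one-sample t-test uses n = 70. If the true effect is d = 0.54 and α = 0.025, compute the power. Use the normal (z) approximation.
Power ≈ 0.99

Power calculation (one-sample t-test, normal approximation):
z_β = d · √n - z_α
z_β = 0.54 · √70 - 1.960
z_β = 0.54 · 8.367 - 1.960
z_β = 2.558

Power = Φ(z_β) = Φ(2.558) ≈ 0.995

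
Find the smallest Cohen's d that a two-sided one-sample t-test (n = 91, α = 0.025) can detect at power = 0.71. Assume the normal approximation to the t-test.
d ≈ 0.29

Minimum detectable effect (one-sample t-test, normal approximation):
d = (z_{α/2} + z_β) / √n
d = (2.241 + 0.553) / √91
d = 2.795 / 9.539
d ≈ 0.29

By Cohen's convention (0.2 small / 0.5 medium / 0.8 large): small effect.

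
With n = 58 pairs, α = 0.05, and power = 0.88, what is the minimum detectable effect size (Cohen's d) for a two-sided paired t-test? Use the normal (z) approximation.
d ≈ 0.41

Minimum detectable effect (paired t-test, normal approximation):
d = (z_{α/2} + z_β) / √n
d = (1.960 + 1.175) / √58
d = 3.135 / 7.616
d ≈ 0.41

By Cohen's convention (0.2 small / 0.5 medium / 0.8 large): small effect.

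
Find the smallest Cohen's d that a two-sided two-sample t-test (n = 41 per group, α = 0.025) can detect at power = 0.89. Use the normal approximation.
d ≈ 0.77

Minimum detectable effect (two-sample t-test, normal approximation):
d = (z_{α/2} + z_β) / √(n/2)
d = (2.241 + 1.227) / √(41/2)
d = 3.468 / 4.528
d ≈ 0.77

By Cohen's convention (0.2 small / 0.5 medium / 0.8 large): medium effect.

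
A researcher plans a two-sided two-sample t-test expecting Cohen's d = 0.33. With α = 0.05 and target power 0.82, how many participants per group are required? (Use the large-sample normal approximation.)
n = 152 per group

Sample size formula (two-sample t-test, normal approximation):
n = 2 · ((z_{α/2} + z_β) / d)²

z_{α/2} = 1.960 (for α = 0.05, two-sided)
z_β = 0.915 (for power = 0.82)
d = 0.33

n = 2 · ((1.960 + 0.915) / 0.33)²
n = 2 · (8.712)²
n ≈ 151.80
Round up to the next whole number: n = 152 per group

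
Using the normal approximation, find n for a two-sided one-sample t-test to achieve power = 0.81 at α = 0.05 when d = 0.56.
n = 26

Sample size formula (one-sample t-test, normal approximation):
n = ((z_{α/2} + z_β) / d)²

z_{α/2} = 1.960 (for α = 0.05, two-sided)
z_β = 0.878 (for power = 0.81)
d = 0.56

n = ((1.960 + 0.878) / 0.56)²
n = (5.068)²
n ≈ 25.68
Round up to the next whole number: n = 26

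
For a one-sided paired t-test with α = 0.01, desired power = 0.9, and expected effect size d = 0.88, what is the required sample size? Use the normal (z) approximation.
n = 17 pairs

Sample size formula (paired t-test, normal approximation):
n = ((z_α + z_β) / d)²

z_α = 2.326 (for α = 0.01, one-sided)
z_β = 1.282 (for power = 0.9)
d = 0.88

n = ((2.326 + 1.282) / 0.88)²
n = (4.100)²
n ≈ 16.81
Round up to the next whole number: n = 17 pairs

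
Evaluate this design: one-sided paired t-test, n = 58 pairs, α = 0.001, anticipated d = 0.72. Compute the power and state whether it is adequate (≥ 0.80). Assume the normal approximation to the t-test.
Power ≈ 0.99; the study is adequately powered (power ≥ 0.80)

Power calculation (paired t-test, normal approximation):
z_β = d · √n - z_α
z_β = 0.72 · √58 - 3.090
z_β = 0.72 · 7.616 - 3.090
z_β = 2.393

Power = Φ(z_β) = Φ(2.393) ≈ 0.992

Effect size d = 0.72 is medium by Cohen's convention (0.2/0.5/0.8).

Threshold: power ≥ 0.80 is conventionally adequate.
Power ≈ 0.99 → the study is adequately powered (power ≥ 0.80).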